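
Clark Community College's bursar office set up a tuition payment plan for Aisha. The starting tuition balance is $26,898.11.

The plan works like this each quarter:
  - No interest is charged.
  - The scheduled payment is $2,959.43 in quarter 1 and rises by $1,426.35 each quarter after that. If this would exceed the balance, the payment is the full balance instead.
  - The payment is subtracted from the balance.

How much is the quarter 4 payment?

$7,238.48

# | Opening | Payment | End bal
1 | $26,898.11 | $2,959.43 | $23,938.68
2 | $23,938.68 | $4,385.78 | $19,552.90
3 | $19,552.90 | $5,812.13 | $13,740.77
4 | $13,740.77 | $7,238.48 | $6,502.29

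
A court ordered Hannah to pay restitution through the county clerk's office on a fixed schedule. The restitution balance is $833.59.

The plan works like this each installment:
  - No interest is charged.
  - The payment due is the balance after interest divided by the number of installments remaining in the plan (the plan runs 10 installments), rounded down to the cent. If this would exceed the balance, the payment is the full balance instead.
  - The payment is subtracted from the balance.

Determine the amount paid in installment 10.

$83.36

# | Opening | Payment | End bal
1 | $833.59 | $83.35 | $750.24
2 | $750.24 | $83.36 | $666.88
3 | $666.88 | $83.36 | $583.52
4 | $583.52 | $83.36 | $500.16
5 | $500.16 | $83.36 | $416.80
6 | $416.80 | $83.36 | $333.44
7 | $333.44 | $83.36 | $250.08
8 | $250.08 | $83.36 | $166.72
9 | $166.72 | $83.36 | $83.36
10 | $83.36 | $83.36 | $0.00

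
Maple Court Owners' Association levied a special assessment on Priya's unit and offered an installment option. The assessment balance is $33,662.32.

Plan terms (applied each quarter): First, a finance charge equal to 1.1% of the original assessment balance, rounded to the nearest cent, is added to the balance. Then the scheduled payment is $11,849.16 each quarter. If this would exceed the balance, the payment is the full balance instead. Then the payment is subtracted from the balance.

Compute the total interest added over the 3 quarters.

Quarter 1: $33,662.32 +$370.29 interest = $34,032.61; pay $11,849.16 → $22,183.45
Quarter 2: $22,183.45 +$370.29 interest = $22,553.74; pay $11,849.16 → $10,704.58
Quarter 3: $10,704.58 +$370.29 interest = $11,074.87; pay $11,074.87 → $0.00
Total interest: $370.29 + $370.29 + $370.29 = $1,110.87

$1,110.87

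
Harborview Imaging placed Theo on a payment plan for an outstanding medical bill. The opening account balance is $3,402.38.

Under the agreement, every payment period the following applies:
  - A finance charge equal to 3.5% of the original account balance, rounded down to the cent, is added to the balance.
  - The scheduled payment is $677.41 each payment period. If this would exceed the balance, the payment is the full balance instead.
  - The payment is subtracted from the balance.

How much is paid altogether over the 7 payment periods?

Payment period 1: $3,402.38 +$119.08 interest = $3,521.46; pay $677.41 → $2,844.05
Payment period 2: $2,844.05 +$119.08 interest = $2,963.13; pay $677.41 → $2,285.72
Payment period 3: $2,285.72 +$119.08 interest = $2,404.80; pay $677.41 → $1,727.39
Payment period 4: $1,727.39 +$119.08 interest = $1,846.47; pay $677.41 → $1,169.06
Payment period 5: $1,169.06 +$119.08 interest = $1,288.14; pay $677.41 → $610.73
Payment period 6: $610.73 +$119.08 interest = $729.81; pay $677.41 → $52.40
Payment period 7: $52.40 +$119.08 interest = $171.48; pay $171.48 → $0.00
Total paid: $4,235.94

$4,235.94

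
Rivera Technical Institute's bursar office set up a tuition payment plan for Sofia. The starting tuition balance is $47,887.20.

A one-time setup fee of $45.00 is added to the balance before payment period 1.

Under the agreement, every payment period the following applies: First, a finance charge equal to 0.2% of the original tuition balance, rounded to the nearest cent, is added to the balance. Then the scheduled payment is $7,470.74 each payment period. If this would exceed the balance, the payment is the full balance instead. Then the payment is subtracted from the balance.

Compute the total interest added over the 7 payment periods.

Payment period 1: opening $47,932.20; interest $95.77 → $48,027.97; payment $7,470.74; balance $40,557.23
Payment period 2: opening $40,557.23; interest $95.77 → $40,653.00; payment $7,470.74; balance $33,182.26
Payment period 3: opening $33,182.26; interest $95.77 → $33,278.03; payment $7,470.74; balance $25,807.29
Payment period 4: opening $25,807.29; interest $95.77 → $25,903.06; payment $7,470.74; balance $18,432.32
Payment period 5: opening $18,432.32; interest $95.77 → $18,528.09; payment $7,470.74; balance $11,057.35
Payment period 6: opening $11,057.35; interest $95.77 → $11,153.12; payment $7,470.74; balance $3,682.38
Payment period 7: opening $3,682.38; interest $95.77 → $3,778.15; payment $3,778.15; balance $0.00
Total interest: $95.77 + $95.77 + $95.77 + $95.77 + $95.77 + $95.77 + $95.77 = $670.39

$670.39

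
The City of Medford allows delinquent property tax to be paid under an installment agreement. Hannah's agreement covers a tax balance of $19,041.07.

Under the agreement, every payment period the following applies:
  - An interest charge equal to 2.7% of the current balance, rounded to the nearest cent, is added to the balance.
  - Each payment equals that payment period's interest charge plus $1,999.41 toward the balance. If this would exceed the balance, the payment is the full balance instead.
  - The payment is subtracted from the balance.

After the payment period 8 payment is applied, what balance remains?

$3,045.79

# | Opening | Interest | Payment | End bal
1 | $19,041.07 | $514.11 | $2,513.52 | $17,041.66
2 | $17,041.66 | $460.12 | $2,459.53 | $15,042.25
3 | $15,042.25 | $406.14 | $2,405.55 | $13,042.84
4 | $13,042.84 | $352.16 | $2,351.57 | $11,043.43
5 | $11,043.43 | $298.17 | $2,297.58 | $9,044.02
6 | $9,044.02 | $244.19 | $2,243.60 | $7,044.61
7 | $7,044.61 | $190.20 | $2,189.61 | $5,045.20
8 | $5,045.20 | $136.22 | $2,135.63 | $3,045.79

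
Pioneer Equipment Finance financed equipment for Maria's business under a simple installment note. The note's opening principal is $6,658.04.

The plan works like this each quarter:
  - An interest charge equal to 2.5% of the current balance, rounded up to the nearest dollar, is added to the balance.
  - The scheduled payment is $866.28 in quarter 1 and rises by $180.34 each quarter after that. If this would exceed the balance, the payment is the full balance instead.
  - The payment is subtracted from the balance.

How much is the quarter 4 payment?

$1,407.30

Quarter 1: $6,658.04 +$167.00 interest = $6,825.04; pay $866.28 → $5,958.76
Quarter 2: $5,958.76 +$149.00 interest = $6,107.76; pay $1,046.62 → $5,061.14
Quarter 3: $5,061.14 +$127.00 interest = $5,188.14; pay $1,226.96 → $3,961.18
Quarter 4: $3,961.18 +$100.00 interest = $4,061.18; pay $1,407.30 → $2,653.88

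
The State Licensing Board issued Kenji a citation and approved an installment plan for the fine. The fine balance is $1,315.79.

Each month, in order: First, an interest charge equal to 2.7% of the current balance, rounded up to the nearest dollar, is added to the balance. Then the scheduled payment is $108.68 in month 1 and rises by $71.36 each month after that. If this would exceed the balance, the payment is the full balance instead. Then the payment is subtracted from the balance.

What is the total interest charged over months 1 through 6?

Month 1: $1,315.79 +$36.00 interest = $1,351.79; pay $108.68 → $1,243.11
Month 2: $1,243.11 +$34.00 interest = $1,277.11; pay $180.04 → $1,097.07
Month 3: $1,097.07 +$30.00 interest = $1,127.07; pay $251.40 → $875.67
Month 4: $875.67 +$24.00 interest = $899.67; pay $322.76 → $576.91
Month 5: $576.91 +$16.00 interest = $592.91; pay $394.12 → $198.79
Month 6: $198.79 +$6.00 interest = $204.79; pay $204.79 → $0.00
Total interest: $36.00 + $34.00 + $30.00 + $24.00 + $16.00 + $6.00 = $146.00

$146.00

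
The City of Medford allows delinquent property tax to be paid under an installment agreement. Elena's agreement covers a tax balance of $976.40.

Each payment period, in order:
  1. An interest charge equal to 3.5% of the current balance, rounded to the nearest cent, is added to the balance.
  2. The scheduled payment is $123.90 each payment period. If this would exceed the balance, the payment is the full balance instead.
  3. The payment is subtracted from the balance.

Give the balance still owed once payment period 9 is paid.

$46.06

Payment period 1: opening $976.40; interest $34.17 → $1,010.57; payment $123.90; balance $886.67
Payment period 2: opening $886.67; interest $31.03 → $917.70; payment $123.90; balance $793.80
Payment period 3: opening $793.80; interest $27.78 → $821.58; payment $123.90; balance $697.68
Payment period 4: opening $697.68; interest $24.42 → $722.10; payment $123.90; balance $598.20
Payment period 5: opening $598.20; interest $20.94 → $619.14; payment $123.90; balance $495.24
Payment period 6: opening $495.24; interest $17.33 → $512.57; payment $123.90; balance $388.67
Payment period 7: opening $388.67; interest $13.60 → $402.27; payment $123.90; balance $278.37
Payment period 8: opening $278.37; interest $9.74 → $288.11; payment $123.90; balance $164.21
Payment period 9: opening $164.21; interest $5.75 → $169.96; payment $123.90; balance $46.06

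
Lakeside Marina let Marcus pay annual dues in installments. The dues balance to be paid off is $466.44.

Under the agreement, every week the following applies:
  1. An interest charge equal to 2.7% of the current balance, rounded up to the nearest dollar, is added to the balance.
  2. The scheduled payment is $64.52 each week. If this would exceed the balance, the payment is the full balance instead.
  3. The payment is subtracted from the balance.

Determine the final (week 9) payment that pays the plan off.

$15.28

Week 1: $466.44 +$13.00 interest = $479.44; pay $64.52 → $414.92
Week 2: $414.92 +$12.00 interest = $426.92; pay $64.52 → $362.40
Week 3: $362.40 +$10.00 interest = $372.40; pay $64.52 → $307.88
Week 4: $307.88 +$9.00 interest = $316.88; pay $64.52 → $252.36
Week 5: $252.36 +$7.00 interest = $259.36; pay $64.52 → $194.84
Week 6: $194.84 +$6.00 interest = $200.84; pay $64.52 → $136.32
Week 7: $136.32 +$4.00 interest = $140.32; pay $64.52 → $75.80
Week 8: $75.80 +$3.00 interest = $78.80; pay $64.52 → $14.28
Week 9: $14.28 +$1.00 interest = $15.28; pay $15.28 → $0.00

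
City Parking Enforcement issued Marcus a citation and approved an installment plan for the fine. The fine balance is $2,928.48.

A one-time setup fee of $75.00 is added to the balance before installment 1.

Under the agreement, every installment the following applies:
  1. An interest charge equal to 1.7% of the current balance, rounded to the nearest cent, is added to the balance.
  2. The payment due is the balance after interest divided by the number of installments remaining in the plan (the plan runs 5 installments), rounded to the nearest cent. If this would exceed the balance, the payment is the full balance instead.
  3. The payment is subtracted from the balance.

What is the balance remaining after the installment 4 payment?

$642.59

Installment 1: $3,003.48 +$51.06 interest = $3,054.54; pay $610.91 → $2,443.63
Installment 2: $2,443.63 +$41.54 interest = $2,485.17; pay $621.29 → $1,863.88
Installment 3: $1,863.88 +$31.69 interest = $1,895.57; pay $631.86 → $1,263.71
Installment 4: $1,263.71 +$21.48 interest = $1,285.19; pay $642.60 → $642.59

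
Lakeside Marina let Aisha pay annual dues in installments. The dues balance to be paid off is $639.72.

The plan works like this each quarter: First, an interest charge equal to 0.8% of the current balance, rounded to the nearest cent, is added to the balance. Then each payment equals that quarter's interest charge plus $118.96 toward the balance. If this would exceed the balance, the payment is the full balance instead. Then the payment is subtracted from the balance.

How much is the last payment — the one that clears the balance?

$45.28

Quarter 1: opening $639.72; interest $5.12 → $644.84; payment $124.08; balance $520.76
Quarter 2: opening $520.76; interest $4.17 → $524.93; payment $123.13; balance $401.80
Quarter 3: opening $401.80; interest $3.21 → $405.01; payment $122.17; balance $282.84
Quarter 4: opening $282.84; interest $2.26 → $285.10; payment $121.22; balance $163.88
Quarter 5: opening $163.88; interest $1.31 → $165.19; payment $120.27; balance $44.92
Quarter 6: opening $44.92; interest $0.36 → $45.28; payment $45.28; balance $0.00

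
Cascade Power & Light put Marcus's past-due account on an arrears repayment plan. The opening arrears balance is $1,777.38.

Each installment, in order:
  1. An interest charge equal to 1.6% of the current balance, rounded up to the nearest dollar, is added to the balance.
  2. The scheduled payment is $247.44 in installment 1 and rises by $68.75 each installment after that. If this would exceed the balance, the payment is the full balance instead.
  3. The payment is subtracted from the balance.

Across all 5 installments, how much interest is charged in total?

# | Opening | Interest | Payment | End bal
1 | $1,777.38 | $29.00 | $247.44 | $1,558.94
2 | $1,558.94 | $25.00 | $316.19 | $1,267.75
3 | $1,267.75 | $21.00 | $384.94 | $903.81
4 | $903.81 | $15.00 | $453.69 | $465.12
5 | $465.12 | $8.00 | $473.12 | $0.00
Total interest: $29.00 + $25.00 + $21.00 + $15.00 + $8.00 = $98.00

$98.00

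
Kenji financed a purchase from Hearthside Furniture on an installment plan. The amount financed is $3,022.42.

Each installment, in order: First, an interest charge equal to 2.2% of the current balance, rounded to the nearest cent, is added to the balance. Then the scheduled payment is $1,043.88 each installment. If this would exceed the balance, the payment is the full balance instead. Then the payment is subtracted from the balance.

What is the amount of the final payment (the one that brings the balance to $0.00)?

$25.84

Installment 1: $3,022.42 +$66.49 interest = $3,088.91; pay $1,043.88 → $2,045.03
Installment 2: $2,045.03 +$44.99 interest = $2,090.02; pay $1,043.88 → $1,046.14
Installment 3: $1,046.14 +$23.02 interest = $1,069.16; pay $1,043.88 → $25.28
Installment 4: $25.28 +$0.56 interest = $25.84; pay $25.84 → $0.00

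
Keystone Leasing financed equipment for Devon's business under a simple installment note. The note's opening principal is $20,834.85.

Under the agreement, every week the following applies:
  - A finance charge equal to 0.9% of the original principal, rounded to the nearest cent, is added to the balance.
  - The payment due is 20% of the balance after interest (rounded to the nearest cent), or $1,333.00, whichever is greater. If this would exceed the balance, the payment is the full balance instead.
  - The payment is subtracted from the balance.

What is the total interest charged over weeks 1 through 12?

Week 1: $20,834.85 +$187.51 interest = $21,022.36; pay $4,204.47 → $16,817.89
Week 2: $16,817.89 +$187.51 interest = $17,005.40; pay $3,401.08 → $13,604.32
Week 3: $13,604.32 +$187.51 interest = $13,791.83; pay $2,758.37 → $11,033.46
Week 4: $11,033.46 +$187.51 interest = $11,220.97; pay $2,244.19 → $8,976.78
Week 5: $8,976.78 +$187.51 interest = $9,164.29; pay $1,832.86 → $7,331.43
Week 6: $7,331.43 +$187.51 interest = $7,518.94; pay $1,503.79 → $6,015.15
Week 7: $6,015.15 +$187.51 interest = $6,202.66; pay $1,333.00 → $4,869.66
Week 8: $4,869.66 +$187.51 interest = $5,057.17; pay $1,333.00 → $3,724.17
Week 9: $3,724.17 +$187.51 interest = $3,911.68; pay $1,333.00 → $2,578.68
Week 10: $2,578.68 +$187.51 interest = $2,766.19; pay $1,333.00 → $1,433.19
Week 11: $1,433.19 +$187.51 interest = $1,620.70; pay $1,333.00 → $287.70
Week 12: $287.70 +$187.51 interest = $475.21; pay $475.21 → $0.00
Total interest: $187.51 + $187.51 + $187.51 + $187.51 + $187.51 + $187.51 + $187.51 + $187.51 + $187.51 + $187.51 + $187.51 + $187.51 = $2,250.12

$2,250.12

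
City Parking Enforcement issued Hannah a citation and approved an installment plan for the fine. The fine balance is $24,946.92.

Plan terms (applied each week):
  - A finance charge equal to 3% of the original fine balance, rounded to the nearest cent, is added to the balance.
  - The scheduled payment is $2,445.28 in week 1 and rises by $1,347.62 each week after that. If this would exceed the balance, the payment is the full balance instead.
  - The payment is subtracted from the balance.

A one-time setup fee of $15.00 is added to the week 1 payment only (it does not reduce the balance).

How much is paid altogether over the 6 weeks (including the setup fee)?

$29,452.38

# | Opening | Interest | Payment | Fee | End bal
1 | $24,946.92 | $748.41 | $2,445.28 | $15.00 | $23,250.05
2 | $23,250.05 | $748.41 | $3,792.90 | — | $20,205.56
3 | $20,205.56 | $748.41 | $5,140.52 | — | $15,813.45
4 | $15,813.45 | $748.41 | $6,488.14 | — | $10,073.72
5 | $10,073.72 | $748.41 | $7,835.76 | — | $2,986.37
6 | $2,986.37 | $748.41 | $3,734.78 | — | $0.00
Total paid: $29,452.38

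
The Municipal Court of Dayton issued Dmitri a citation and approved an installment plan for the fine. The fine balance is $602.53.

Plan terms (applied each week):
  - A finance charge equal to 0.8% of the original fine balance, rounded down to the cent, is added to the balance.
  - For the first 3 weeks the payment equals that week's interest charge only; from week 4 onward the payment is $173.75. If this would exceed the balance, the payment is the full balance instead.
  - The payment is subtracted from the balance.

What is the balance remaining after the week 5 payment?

Week 1: opening $602.53; interest $4.82 → $607.35; payment $4.82; balance $602.53
Week 2: opening $602.53; interest $4.82 → $607.35; payment $4.82; balance $602.53
Week 3: opening $602.53; interest $4.82 → $607.35; payment $4.82; balance $602.53
Week 4: opening $602.53; interest $4.82 → $607.35; payment $173.75; balance $433.60
Week 5: opening $433.60; interest $4.82 → $438.42; payment $173.75; balance $264.67

$264.67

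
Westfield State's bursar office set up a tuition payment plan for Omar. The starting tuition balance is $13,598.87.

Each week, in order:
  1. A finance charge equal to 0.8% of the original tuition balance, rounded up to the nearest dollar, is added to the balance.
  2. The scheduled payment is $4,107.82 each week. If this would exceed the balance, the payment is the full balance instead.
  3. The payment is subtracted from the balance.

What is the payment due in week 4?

$1,711.41

Week 1: opening $13,598.87; interest $109.00 → $13,707.87; payment $4,107.82; balance $9,600.05
Week 2: opening $9,600.05; interest $109.00 → $9,709.05; payment $4,107.82; balance $5,601.23
Week 3: opening $5,601.23; interest $109.00 → $5,710.23; payment $4,107.82; balance $1,602.41
Week 4: opening $1,602.41; interest $109.00 → $1,711.41; payment $1,711.41; balance $0.00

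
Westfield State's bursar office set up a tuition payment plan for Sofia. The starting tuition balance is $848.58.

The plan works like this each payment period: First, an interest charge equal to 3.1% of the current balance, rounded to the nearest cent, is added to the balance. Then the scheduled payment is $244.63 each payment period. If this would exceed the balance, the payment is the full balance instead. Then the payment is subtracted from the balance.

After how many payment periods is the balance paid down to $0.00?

4

# | Opening | Interest | Payment | End bal
1 | $848.58 | $26.31 | $244.63 | $630.26
2 | $630.26 | $19.54 | $244.63 | $405.17
3 | $405.17 | $12.56 | $244.63 | $173.10
4 | $173.10 | $5.37 | $178.47 | $0.00
Balance reaches $0.00 in payment period 4.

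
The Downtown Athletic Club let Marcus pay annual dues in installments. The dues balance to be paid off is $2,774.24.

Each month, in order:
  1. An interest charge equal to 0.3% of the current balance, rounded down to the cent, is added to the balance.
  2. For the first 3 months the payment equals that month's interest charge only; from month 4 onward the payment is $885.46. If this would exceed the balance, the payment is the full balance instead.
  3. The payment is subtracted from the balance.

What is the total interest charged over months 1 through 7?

Month 1: opening $2,774.24; interest $8.32 → $2,782.56; payment $8.32; balance $2,774.24
Month 2: opening $2,774.24; interest $8.32 → $2,782.56; payment $8.32; balance $2,774.24
Month 3: opening $2,774.24; interest $8.32 → $2,782.56; payment $8.32; balance $2,774.24
Month 4: opening $2,774.24; interest $8.32 → $2,782.56; payment $885.46; balance $1,897.10
Month 5: opening $1,897.10; interest $5.69 → $1,902.79; payment $885.46; balance $1,017.33
Month 6: opening $1,017.33; interest $3.05 → $1,020.38; payment $885.46; balance $134.92
Month 7: opening $134.92; interest $0.40 → $135.32; payment $135.32; balance $0.00
Total interest: $8.32 + $8.32 + $8.32 + $8.32 + $5.69 + $3.05 + $0.40 = $42.42

$42.42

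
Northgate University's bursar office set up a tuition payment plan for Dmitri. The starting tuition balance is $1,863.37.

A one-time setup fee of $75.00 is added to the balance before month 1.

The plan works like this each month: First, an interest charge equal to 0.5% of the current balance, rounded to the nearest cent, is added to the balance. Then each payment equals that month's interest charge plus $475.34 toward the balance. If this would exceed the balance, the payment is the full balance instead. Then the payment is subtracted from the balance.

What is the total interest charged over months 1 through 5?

Month 1: opening $1,938.37; interest $9.69 → $1,948.06; payment $485.03; balance $1,463.03
Month 2: opening $1,463.03; interest $7.32 → $1,470.35; payment $482.66; balance $987.69
Month 3: opening $987.69; interest $4.94 → $992.63; payment $480.28; balance $512.35
Month 4: opening $512.35; interest $2.56 → $514.91; payment $477.90; balance $37.01
Month 5: opening $37.01; interest $0.19 → $37.20; payment $37.20; balance $0.00
Total interest: $9.69 + $7.32 + $4.94 + $2.56 + $0.19 = $24.70

$24.70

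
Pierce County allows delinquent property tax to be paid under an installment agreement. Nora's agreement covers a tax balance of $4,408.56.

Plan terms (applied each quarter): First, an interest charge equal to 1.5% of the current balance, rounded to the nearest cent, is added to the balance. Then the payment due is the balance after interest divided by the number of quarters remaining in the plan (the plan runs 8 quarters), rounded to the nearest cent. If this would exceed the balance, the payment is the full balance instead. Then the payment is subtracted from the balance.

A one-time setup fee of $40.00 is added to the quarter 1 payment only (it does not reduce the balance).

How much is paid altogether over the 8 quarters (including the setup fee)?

$4,756.79

Quarter 1: $4,408.56 +$66.13 interest = $4,474.69; pay $559.34 (+ $40.00 fee) → $3,915.35
Quarter 2: $3,915.35 +$58.73 interest = $3,974.08; pay $567.73 → $3,406.35
Quarter 3: $3,406.35 +$51.10 interest = $3,457.45; pay $576.24 → $2,881.21
Quarter 4: $2,881.21 +$43.22 interest = $2,924.43; pay $584.89 → $2,339.54
Quarter 5: $2,339.54 +$35.09 interest = $2,374.63; pay $593.66 → $1,780.97
Quarter 6: $1,780.97 +$26.71 interest = $1,807.68; pay $602.56 → $1,205.12
Quarter 7: $1,205.12 +$18.08 interest = $1,223.20; pay $611.60 → $611.60
Quarter 8: $611.60 +$9.17 interest = $620.77; pay $620.77 → $0.00
Total paid: $4,756.79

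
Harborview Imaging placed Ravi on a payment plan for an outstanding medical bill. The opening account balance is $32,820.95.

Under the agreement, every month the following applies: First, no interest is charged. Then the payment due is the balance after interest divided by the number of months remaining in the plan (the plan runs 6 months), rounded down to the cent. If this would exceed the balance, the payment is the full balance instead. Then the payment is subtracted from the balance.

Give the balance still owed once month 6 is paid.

$0.00

# | Opening | Payment | End bal
1 | $32,820.95 | $5,470.15 | $27,350.80
2 | $27,350.80 | $5,470.16 | $21,880.64
3 | $21,880.64 | $5,470.16 | $16,410.48
4 | $16,410.48 | $5,470.16 | $10,940.32
5 | $10,940.32 | $5,470.16 | $5,470.16
6 | $5,470.16 | $5,470.16 | $0.00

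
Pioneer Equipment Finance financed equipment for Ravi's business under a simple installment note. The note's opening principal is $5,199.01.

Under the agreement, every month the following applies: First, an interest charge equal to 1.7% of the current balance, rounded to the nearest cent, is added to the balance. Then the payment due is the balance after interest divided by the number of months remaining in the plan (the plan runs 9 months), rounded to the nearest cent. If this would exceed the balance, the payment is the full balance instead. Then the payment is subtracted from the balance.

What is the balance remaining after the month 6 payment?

$1,917.46

Month 1: opening $5,199.01; interest $88.38 → $5,287.39; payment $587.49; balance $4,699.90
Month 2: opening $4,699.90; interest $79.90 → $4,779.80; payment $597.48; balance $4,182.32
Month 3: opening $4,182.32; interest $71.10 → $4,253.42; payment $607.63; balance $3,645.79
Month 4: opening $3,645.79; interest $61.98 → $3,707.77; payment $617.96; balance $3,089.81
Month 5: opening $3,089.81; interest $52.53 → $3,142.34; payment $628.47; balance $2,513.87
Month 6: opening $2,513.87; interest $42.74 → $2,556.61; payment $639.15; balance $1,917.46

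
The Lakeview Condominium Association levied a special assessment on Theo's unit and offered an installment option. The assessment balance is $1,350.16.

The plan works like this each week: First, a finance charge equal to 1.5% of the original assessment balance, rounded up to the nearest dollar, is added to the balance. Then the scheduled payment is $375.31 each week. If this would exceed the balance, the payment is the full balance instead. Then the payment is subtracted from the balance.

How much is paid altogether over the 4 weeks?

$1,434.16

Week 1: opening $1,350.16; interest $21.00 → $1,371.16; payment $375.31; balance $995.85
Week 2: opening $995.85; interest $21.00 → $1,016.85; payment $375.31; balance $641.54
Week 3: opening $641.54; interest $21.00 → $662.54; payment $375.31; balance $287.23
Week 4: opening $287.23; interest $21.00 → $308.23; payment $308.23; balance $0.00
Total paid: $1,434.16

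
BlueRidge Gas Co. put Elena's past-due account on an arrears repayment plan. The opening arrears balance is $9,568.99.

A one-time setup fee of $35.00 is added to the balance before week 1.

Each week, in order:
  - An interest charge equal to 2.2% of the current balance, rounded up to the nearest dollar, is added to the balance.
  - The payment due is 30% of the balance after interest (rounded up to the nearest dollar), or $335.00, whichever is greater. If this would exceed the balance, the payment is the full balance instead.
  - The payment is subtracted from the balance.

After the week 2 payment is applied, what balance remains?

$4,915.99

Week 1: opening $9,603.99; interest $212.00 → $9,815.99; payment $2,945.00; balance $6,870.99
Week 2: opening $6,870.99; interest $152.00 → $7,022.99; payment $2,107.00; balance $4,915.99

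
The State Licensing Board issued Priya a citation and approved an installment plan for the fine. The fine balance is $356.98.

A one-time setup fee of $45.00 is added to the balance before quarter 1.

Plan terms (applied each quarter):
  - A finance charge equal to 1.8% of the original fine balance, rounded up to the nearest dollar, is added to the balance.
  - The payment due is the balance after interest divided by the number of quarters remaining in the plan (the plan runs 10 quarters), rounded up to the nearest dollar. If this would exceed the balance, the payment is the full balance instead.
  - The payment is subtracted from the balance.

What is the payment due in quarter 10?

Quarter 1: $401.98 +$7.00 interest = $408.98; pay $41.00 → $367.98
Quarter 2: $367.98 +$7.00 interest = $374.98; pay $42.00 → $332.98
Quarter 3: $332.98 +$7.00 interest = $339.98; pay $43.00 → $296.98
Quarter 4: $296.98 +$7.00 interest = $303.98; pay $44.00 → $259.98
Quarter 5: $259.98 +$7.00 interest = $266.98; pay $45.00 → $221.98
Quarter 6: $221.98 +$7.00 interest = $228.98; pay $46.00 → $182.98
Quarter 7: $182.98 +$7.00 interest = $189.98; pay $48.00 → $141.98
Quarter 8: $141.98 +$7.00 interest = $148.98; pay $50.00 → $98.98
Quarter 9: $98.98 +$7.00 interest = $105.98; pay $53.00 → $52.98
Quarter 10: $52.98 +$7.00 interest = $59.98; pay $59.98 → $0.00

$59.98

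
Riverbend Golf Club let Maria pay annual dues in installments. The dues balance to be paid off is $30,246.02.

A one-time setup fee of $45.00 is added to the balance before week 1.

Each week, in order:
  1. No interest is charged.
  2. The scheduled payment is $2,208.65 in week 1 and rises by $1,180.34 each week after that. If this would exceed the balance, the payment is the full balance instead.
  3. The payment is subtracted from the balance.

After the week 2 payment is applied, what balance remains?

Week 1: opening $30,291.02; payment $2,208.65; balance $28,082.37
Week 2: opening $28,082.37; payment $3,388.99; balance $24,693.38

$24,693.38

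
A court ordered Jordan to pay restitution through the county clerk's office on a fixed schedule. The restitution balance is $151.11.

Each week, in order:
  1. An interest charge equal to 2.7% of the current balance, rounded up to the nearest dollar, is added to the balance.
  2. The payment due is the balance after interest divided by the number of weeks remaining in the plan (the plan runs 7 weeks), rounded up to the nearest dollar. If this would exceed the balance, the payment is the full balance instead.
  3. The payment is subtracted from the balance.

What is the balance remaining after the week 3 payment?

Week 1: $151.11 +$5.00 interest = $156.11; pay $23.00 → $133.11
Week 2: $133.11 +$4.00 interest = $137.11; pay $23.00 → $114.11
Week 3: $114.11 +$4.00 interest = $118.11; pay $24.00 → $94.11

$94.11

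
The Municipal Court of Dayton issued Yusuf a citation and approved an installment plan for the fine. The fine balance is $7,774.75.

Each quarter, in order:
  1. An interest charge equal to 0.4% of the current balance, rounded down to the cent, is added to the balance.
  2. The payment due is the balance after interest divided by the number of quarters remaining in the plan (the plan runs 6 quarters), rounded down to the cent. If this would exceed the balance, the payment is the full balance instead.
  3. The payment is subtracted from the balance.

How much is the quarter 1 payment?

Quarter 1: opening $7,774.75; interest $31.09 → $7,805.84; payment $1,300.97; balance $6,504.87

$1,300.97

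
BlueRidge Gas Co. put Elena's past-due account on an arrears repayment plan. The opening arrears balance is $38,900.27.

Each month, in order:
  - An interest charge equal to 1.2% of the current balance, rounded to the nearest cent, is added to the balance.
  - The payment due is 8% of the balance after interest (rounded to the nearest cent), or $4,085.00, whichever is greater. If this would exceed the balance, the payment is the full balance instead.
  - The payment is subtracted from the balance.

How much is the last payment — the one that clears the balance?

$709.03

Month 1: $38,900.27 +$466.80 interest = $39,367.07; pay $4,085.00 → $35,282.07
Month 2: $35,282.07 +$423.38 interest = $35,705.45; pay $4,085.00 → $31,620.45
Month 3: $31,620.45 +$379.45 interest = $31,999.90; pay $4,085.00 → $27,914.90
Month 4: $27,914.90 +$334.98 interest = $28,249.88; pay $4,085.00 → $24,164.88
Month 5: $24,164.88 +$289.98 interest = $24,454.86; pay $4,085.00 → $20,369.86
Month 6: $20,369.86 +$244.44 interest = $20,614.30; pay $4,085.00 → $16,529.30
Month 7: $16,529.30 +$198.35 interest = $16,727.65; pay $4,085.00 → $12,642.65
Month 8: $12,642.65 +$151.71 interest = $12,794.36; pay $4,085.00 → $8,709.36
Month 9: $8,709.36 +$104.51 interest = $8,813.87; pay $4,085.00 → $4,728.87
Month 10: $4,728.87 +$56.75 interest = $4,785.62; pay $4,085.00 → $700.62
Month 11: $700.62 +$8.41 interest = $709.03; pay $709.03 → $0.00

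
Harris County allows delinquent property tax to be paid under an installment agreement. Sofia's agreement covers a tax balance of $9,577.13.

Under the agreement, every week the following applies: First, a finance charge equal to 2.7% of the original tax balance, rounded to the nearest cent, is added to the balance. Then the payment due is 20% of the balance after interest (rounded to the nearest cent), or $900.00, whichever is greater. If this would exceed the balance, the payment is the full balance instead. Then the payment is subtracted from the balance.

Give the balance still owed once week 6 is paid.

Week 1: $9,577.13 +$258.58 interest = $9,835.71; pay $1,967.14 → $7,868.57
Week 2: $7,868.57 +$258.58 interest = $8,127.15; pay $1,625.43 → $6,501.72
Week 3: $6,501.72 +$258.58 interest = $6,760.30; pay $1,352.06 → $5,408.24
Week 4: $5,408.24 +$258.58 interest = $5,666.82; pay $1,133.36 → $4,533.46
Week 5: $4,533.46 +$258.58 interest = $4,792.04; pay $958.41 → $3,833.63
Week 6: $3,833.63 +$258.58 interest = $4,092.21; pay $900.00 → $3,192.21

$3,192.21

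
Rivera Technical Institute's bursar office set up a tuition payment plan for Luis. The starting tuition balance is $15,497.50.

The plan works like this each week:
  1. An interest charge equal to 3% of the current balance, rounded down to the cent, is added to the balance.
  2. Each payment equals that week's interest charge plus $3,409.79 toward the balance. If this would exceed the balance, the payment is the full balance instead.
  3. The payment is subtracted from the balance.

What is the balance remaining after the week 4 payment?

Week 1: opening $15,497.50; interest $464.92 → $15,962.42; payment $3,874.71; balance $12,087.71
Week 2: opening $12,087.71; interest $362.63 → $12,450.34; payment $3,772.42; balance $8,677.92
Week 3: opening $8,677.92; interest $260.33 → $8,938.25; payment $3,670.12; balance $5,268.13
Week 4: opening $5,268.13; interest $158.04 → $5,426.17; payment $3,567.83; balance $1,858.34

$1,858.34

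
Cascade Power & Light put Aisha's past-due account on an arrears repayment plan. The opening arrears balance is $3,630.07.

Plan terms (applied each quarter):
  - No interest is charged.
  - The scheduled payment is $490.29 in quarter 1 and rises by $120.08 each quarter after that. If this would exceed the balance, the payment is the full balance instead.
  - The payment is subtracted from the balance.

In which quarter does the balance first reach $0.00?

5

Quarter 1: opening $3,630.07; payment $490.29; balance $3,139.78
Quarter 2: opening $3,139.78; payment $610.37; balance $2,529.41
Quarter 3: opening $2,529.41; payment $730.45; balance $1,798.96
Quarter 4: opening $1,798.96; payment $850.53; balance $948.43
Quarter 5: opening $948.43; payment $948.43; balance $0.00
Balance reaches $0.00 in quarter 5.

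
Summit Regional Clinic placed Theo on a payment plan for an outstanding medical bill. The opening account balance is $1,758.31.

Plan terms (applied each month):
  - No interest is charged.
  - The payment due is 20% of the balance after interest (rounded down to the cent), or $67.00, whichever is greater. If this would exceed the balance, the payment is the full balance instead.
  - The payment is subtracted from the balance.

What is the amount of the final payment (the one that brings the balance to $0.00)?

Month 1: opening $1,758.31; payment $351.66; balance $1,406.65
Month 2: opening $1,406.65; payment $281.33; balance $1,125.32
Month 3: opening $1,125.32; payment $225.06; balance $900.26
Month 4: opening $900.26; payment $180.05; balance $720.21
Month 5: opening $720.21; payment $144.04; balance $576.17
Month 6: opening $576.17; payment $115.23; balance $460.94
Month 7: opening $460.94; payment $92.18; balance $368.76
Month 8: opening $368.76; payment $73.75; balance $295.01
Month 9: opening $295.01; payment $67.00; balance $228.01
Month 10: opening $228.01; payment $67.00; balance $161.01
Month 11: opening $161.01; payment $67.00; balance $94.01
Month 12: opening $94.01; payment $67.00; balance $27.01
Month 13: opening $27.01; payment $27.01; balance $0.00

$27.01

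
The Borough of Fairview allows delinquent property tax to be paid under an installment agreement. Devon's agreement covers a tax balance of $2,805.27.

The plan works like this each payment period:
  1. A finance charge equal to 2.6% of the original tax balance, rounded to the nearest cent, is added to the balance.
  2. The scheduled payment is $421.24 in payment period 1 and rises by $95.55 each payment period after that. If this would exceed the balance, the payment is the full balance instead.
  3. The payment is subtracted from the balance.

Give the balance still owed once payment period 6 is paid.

# | Opening | Interest | Payment | End bal
1 | $2,805.27 | $72.94 | $421.24 | $2,456.97
2 | $2,456.97 | $72.94 | $516.79 | $2,013.12
3 | $2,013.12 | $72.94 | $612.34 | $1,473.72
4 | $1,473.72 | $72.94 | $707.89 | $838.77
5 | $838.77 | $72.94 | $803.44 | $108.27
6 | $108.27 | $72.94 | $181.21 | $0.00

$0.00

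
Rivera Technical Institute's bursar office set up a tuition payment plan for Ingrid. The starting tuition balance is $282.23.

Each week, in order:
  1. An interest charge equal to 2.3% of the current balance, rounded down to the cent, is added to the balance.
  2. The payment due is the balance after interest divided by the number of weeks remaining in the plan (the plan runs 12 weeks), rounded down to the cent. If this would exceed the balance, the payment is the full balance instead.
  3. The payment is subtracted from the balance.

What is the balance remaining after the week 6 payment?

# | Opening | Interest | Payment | End bal
1 | $282.23 | $6.49 | $24.06 | $264.66
2 | $264.66 | $6.08 | $24.61 | $246.13
3 | $246.13 | $5.66 | $25.17 | $226.62
4 | $226.62 | $5.21 | $25.75 | $206.08
5 | $206.08 | $4.73 | $26.35 | $184.46
6 | $184.46 | $4.24 | $26.95 | $161.75

$161.75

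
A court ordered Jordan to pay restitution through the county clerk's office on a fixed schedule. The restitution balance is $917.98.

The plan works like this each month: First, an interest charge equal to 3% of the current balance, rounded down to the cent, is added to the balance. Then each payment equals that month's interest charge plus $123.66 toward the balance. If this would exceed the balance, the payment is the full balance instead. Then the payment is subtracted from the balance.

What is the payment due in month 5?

$136.36

Month 1: opening $917.98; interest $27.53 → $945.51; payment $151.19; balance $794.32
Month 2: opening $794.32; interest $23.82 → $818.14; payment $147.48; balance $670.66
Month 3: opening $670.66; interest $20.11 → $690.77; payment $143.77; balance $547.00
Month 4: opening $547.00; interest $16.41 → $563.41; payment $140.07; balance $423.34
Month 5: opening $423.34; interest $12.70 → $436.04; payment $136.36; balance $299.68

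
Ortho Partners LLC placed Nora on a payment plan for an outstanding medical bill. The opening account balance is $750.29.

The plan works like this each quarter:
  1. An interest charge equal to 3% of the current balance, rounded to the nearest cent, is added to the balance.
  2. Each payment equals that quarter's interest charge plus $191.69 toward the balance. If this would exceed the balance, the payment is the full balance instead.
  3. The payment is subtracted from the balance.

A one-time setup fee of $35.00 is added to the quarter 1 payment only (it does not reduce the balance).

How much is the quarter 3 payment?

Quarter 1: $750.29 +$22.51 interest = $772.80; pay $214.20 (+ $35.00 fee) → $558.60
Quarter 2: $558.60 +$16.76 interest = $575.36; pay $208.45 → $366.91
Quarter 3: $366.91 +$11.01 interest = $377.92; pay $202.70 → $175.22

$202.70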